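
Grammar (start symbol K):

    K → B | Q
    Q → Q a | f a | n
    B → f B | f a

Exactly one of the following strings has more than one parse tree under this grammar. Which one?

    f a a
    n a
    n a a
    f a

f a a: 1 tree
n a: 1 tree
n a a: 1 tree
f a: 2 trees

f a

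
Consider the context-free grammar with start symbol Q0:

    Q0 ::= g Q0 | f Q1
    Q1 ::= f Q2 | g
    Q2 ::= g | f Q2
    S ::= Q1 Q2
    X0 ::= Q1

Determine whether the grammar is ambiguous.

Only Q0, Q1, Q2 are reachable from Q0; ignoring the rest: Restricted to the reachable nonterminals, every rule has the form A → t or A → t B, and no two rules for the same A share a first terminal. The grammar encodes a DFA — one run per string.

Unambiguous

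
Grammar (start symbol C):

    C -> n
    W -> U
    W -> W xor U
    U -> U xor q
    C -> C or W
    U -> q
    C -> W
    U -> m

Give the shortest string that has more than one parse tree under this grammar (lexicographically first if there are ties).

m xor q

length 1: no string has ≥2 trees
length 3: m xor q has 2 parse trees

Two derivations of m xor q:
  C ⇒ W ⇒ U ⇒ U xor q ⇒ m xor q
  C ⇒ W ⇒ W xor U ⇒ U xor U ⇒ m xor U ⇒ m xor q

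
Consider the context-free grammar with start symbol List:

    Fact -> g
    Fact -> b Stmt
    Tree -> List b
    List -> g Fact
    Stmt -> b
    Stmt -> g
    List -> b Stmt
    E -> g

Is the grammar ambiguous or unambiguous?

Unambiguous

Only List, Fact, Stmt are reachable from List; ignoring the rest: Each reachable nonterminal has at most one production per leading terminal, and all productions are right-linear; the derivation is determined token-by-token.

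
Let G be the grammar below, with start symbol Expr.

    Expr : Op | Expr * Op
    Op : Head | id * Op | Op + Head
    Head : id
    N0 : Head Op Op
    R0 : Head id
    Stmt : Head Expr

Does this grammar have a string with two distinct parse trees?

Witness: id * id

Derivation 1: Expr ⇒ Op ⇒ id * Op ⇒ id * Head ⇒ id * id
Derivation 2: Expr ⇒ Expr * Op ⇒ Op * Op ⇒ Head * Op ⇒ id * Op ⇒ id * Head ⇒ id * id

Two distinct leftmost derivations for the same string.

Ambiguous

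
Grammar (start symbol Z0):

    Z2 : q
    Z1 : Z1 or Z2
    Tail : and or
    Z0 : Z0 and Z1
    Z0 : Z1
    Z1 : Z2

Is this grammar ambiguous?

Only Z0, Z1, Z2 are reachable from Z0; ignoring the rest: This is a standard precedence ladder (Z0 over Z1 over Z2), with each level left-recursive on its own operator ('and' at Z0, 'or' at Z1). That structure is LR(1), hence unambiguous.

Unambiguous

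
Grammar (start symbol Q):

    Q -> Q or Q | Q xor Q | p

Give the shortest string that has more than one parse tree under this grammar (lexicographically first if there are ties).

length 1: no string has ≥2 trees
length 3: no string has ≥2 trees
length 5: p or p or p has 2 parse trees

Two derivations of p or p or p:
  Q ⇒ Q or Q ⇒ Q or Q or Q ⇒ p or Q or Q ⇒ p or p or Q ⇒ p or p or p
  Q ⇒ Q or Q ⇒ p or Q ⇒ p or Q or Q ⇒ p or p or Q ⇒ p or p or p

p or p or p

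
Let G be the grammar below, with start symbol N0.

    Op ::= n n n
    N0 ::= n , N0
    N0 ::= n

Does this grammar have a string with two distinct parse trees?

(Op is unreachable from N0, so its rules don't affect L(N0).) Right-recursive list with a separator: after each atom, whether the separator follows determines the rule. One parse per string.

Unambiguous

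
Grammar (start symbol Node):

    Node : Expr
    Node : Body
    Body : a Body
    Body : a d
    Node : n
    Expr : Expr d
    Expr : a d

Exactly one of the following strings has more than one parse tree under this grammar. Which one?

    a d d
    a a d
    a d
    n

a d

a d d: 1 tree
a a d: 1 tree
a d: 2 trees
n: 1 tree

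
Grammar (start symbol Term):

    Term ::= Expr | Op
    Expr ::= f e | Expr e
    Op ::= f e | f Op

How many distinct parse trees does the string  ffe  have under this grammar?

1

Parse trees for ffe:
  [Term [Op f [Op f e]]]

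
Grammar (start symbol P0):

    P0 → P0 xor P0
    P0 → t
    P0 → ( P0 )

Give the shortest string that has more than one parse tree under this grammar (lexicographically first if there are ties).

t xor t xor t

length 1: no string has ≥2 trees
length 3: no string has ≥2 trees
length 5: t xor t xor t has 2 parse trees

Two derivations of t xor t xor t:
  P0 ⇒ P0 xor P0 ⇒ P0 xor P0 xor P0 ⇒ t xor P0 xor P0 ⇒ t xor t xor P0 ⇒ t xor t xor t
  P0 ⇒ P0 xor P0 ⇒ t xor P0 ⇒ t xor P0 xor P0 ⇒ t xor t xor P0 ⇒ t xor t xor t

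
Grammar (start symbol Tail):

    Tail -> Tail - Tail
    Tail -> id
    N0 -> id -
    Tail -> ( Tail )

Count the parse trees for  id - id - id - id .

Parse trees for id - id - id - id:
  [Tail [Tail id] - [Tail [Tail id] - [Tail [Tail id] - [Tail id]]]]
  [Tail [Tail id] - [Tail [Tail [Tail id] - [Tail id]] - [Tail id]]]
  [Tail [Tail [Tail id] - [Tail id]] - [Tail [Tail id] - [Tail id]]]
  [Tail [Tail [Tail id] - [Tail [Tail id] - [Tail id]]] - [Tail id]]
  [Tail [Tail [Tail [Tail id] - [Tail id]] - [Tail id]] - [Tail id]]

5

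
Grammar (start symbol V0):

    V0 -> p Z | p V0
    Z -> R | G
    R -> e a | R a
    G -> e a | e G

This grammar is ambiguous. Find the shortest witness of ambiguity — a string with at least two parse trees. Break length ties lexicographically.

p e a

length 3: p e a has 2 parse trees

Two derivations of p e a:
  V0 ⇒ p Z ⇒ p R ⇒ p e a
  V0 ⇒ p Z ⇒ p G ⇒ p e a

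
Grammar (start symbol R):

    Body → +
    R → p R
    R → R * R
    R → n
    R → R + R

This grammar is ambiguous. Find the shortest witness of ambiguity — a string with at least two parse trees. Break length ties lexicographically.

length 1: no string has ≥2 trees
length 2: no string has ≥2 trees
length 3: no string has ≥2 trees
length 4: p n * n has 2 parse trees

Two derivations of p n * n:
  R ⇒ p R ⇒ p R * R ⇒ p n * R ⇒ p n * n
  R ⇒ R * R ⇒ p R * R ⇒ p n * R ⇒ p n * n

p n * n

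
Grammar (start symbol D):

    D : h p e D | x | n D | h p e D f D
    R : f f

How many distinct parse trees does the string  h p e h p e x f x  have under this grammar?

2

Parse trees for h p e h p e x f x:
  [D h p e [D h p e [D x] f [D x]]]
  [D h p e [D h p e [D x]] f [D x]]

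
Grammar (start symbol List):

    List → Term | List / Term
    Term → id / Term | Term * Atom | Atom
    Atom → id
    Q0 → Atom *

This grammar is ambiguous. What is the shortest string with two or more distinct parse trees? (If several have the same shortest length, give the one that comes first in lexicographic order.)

length 1: no string has ≥2 trees
length 3: id / id has 2 parse trees

Two derivations of id / id:
  List ⇒ Term ⇒ id / Term ⇒ id / Atom ⇒ id / id
  List ⇒ List / Term ⇒ Term / Term ⇒ Atom / Term ⇒ id / Term ⇒ id / Atom ⇒ id / id

id / id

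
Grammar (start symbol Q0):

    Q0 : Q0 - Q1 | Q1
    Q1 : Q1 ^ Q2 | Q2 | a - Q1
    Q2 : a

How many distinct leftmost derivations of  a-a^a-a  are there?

Parse trees for a-a^a-a:
  [Q0 [Q0 [Q0 [Q1 [Q2 a]]] - [Q1 [Q1 [Q2 a]] ^ [Q2 a]]] - [Q1 [Q2 a]]]
  [Q0 [Q0 [Q1 [Q1 a - [Q1 [Q2 a]]] ^ [Q2 a]]] - [Q1 [Q2 a]]]
  [Q0 [Q0 [Q1 a - [Q1 [Q1 [Q2 a]] ^ [Q2 a]]]] - [Q1 [Q2 a]]]

3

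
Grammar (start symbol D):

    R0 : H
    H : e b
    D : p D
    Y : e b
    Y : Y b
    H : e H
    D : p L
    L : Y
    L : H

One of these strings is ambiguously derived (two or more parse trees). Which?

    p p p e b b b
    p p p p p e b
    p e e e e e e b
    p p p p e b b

p p p e b b b: 1 tree
p p p p p e b: 2 trees
p e e e e e e b: 1 tree
p p p p e b b: 1 tree

p p p p p e b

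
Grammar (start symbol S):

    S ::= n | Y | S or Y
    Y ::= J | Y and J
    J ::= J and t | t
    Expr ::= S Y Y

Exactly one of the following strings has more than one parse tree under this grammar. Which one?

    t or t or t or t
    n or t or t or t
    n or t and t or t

t or t or t or t: 1 tree
n or t or t or t: 1 tree
n or t and t or t: 2 trees

n or t and t or t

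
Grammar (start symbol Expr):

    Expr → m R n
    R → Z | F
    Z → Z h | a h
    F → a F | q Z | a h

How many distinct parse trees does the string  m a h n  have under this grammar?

2

Parse trees for m a h n:
  [Expr m [R [Z a h]] n]
  [Expr m [R [F a h]] n]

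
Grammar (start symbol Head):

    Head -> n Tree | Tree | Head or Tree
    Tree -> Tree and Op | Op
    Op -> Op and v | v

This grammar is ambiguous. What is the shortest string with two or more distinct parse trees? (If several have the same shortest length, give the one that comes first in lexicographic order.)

v and v

length 1: no string has ≥2 trees
length 2: no string has ≥2 trees
length 3: v and v has 2 parse trees

Two derivations of v and v:
  Head ⇒ Tree ⇒ Tree and Op ⇒ Op and Op ⇒ v and Op ⇒ v and v
  Head ⇒ Tree ⇒ Op ⇒ Op and v ⇒ v and v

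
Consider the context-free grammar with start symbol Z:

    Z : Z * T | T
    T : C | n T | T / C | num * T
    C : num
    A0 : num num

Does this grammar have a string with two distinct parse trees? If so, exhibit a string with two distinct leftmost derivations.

Witness: num * num

Derivation 1: Z ⇒ Z * T ⇒ T * T ⇒ C * T ⇒ num * T ⇒ num * C ⇒ num * num
Derivation 2: Z ⇒ T ⇒ num * T ⇒ num * C ⇒ num * num

Two distinct leftmost derivations for the same string.

Ambiguous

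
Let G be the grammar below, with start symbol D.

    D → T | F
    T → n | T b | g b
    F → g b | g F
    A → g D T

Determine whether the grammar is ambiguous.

Witness: g b

Derivation 1: D ⇒ T ⇒ g b
Derivation 2: D ⇒ F ⇒ g b

Two distinct leftmost derivations for the same string.

Ambiguous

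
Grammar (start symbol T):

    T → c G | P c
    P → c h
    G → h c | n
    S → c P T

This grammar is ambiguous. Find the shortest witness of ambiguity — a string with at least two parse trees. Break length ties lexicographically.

c h c

length 2: no string has ≥2 trees
length 3: c h c has 2 parse trees

Two derivations of c h c:
  T ⇒ c G ⇒ c h c
  T ⇒ P c ⇒ c h c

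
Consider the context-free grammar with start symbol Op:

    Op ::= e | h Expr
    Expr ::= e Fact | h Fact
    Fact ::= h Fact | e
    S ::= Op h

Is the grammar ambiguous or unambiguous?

Unambiguous

(S is unreachable from Op, so its rules don't affect L(Op).) Restricted to the reachable nonterminals, every rule has the form A → t or A → t B, and no two rules for the same A share a first terminal. The grammar encodes a DFA — one run per string.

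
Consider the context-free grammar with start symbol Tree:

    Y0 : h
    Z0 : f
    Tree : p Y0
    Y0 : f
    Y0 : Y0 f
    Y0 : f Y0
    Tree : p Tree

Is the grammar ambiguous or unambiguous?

Witness: p f f

Derivation 1: Tree ⇒ p Y0 ⇒ p Y0 f ⇒ p f f
Derivation 2: Tree ⇒ p Y0 ⇒ p f Y0 ⇒ p f f

Two distinct leftmost derivations for the same string.

Ambiguous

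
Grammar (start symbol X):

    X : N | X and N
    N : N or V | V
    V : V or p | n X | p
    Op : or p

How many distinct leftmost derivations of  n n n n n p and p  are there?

Parse trees for n n n n n p and p:
  [X [N [V n [X [N [V n [X [N [V n [X [N [V n [X [N [V n [X [X [N [V p]]] and [N [V p]]]]]]]]]]]]]]]]]]
  [X [N [V n [X [N [V n [X [N [V n [X [N [V n [X [X [N [V n [X [N [V p]]]]]] and [N [V p]]]]]]]]]]]]]]]
  [X [N [V n [X [N [V n [X [N [V n [X [X [N [V n [X [N [V n [X [N [V p]]]]]]]]] and [N [V p]]]]]]]]]]]]
  [X [N [V n [X [N [V n [X [X [N [V n [X [N [V n [X [N [V n [X [N [V p]]]]]]]]]]]] and [N [V p]]]]]]]]]
  [X [N [V n [X [X [N [V n [X [N [V n [X [N [V n [X [N [V n [X [N [V p]]]]]]]]]]]]]]] and [N [V p]]]]]]
  [X [X [N [V n [X [N [V n [X [N [V n [X [N [V n [X [N [V n [X [N [V p]]]]]]]]]]]]]]]]]] and [N [V p]]]

6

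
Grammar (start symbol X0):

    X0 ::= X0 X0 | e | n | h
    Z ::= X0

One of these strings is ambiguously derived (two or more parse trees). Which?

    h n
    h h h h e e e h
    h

h n: 1 tree
h h h h e e e h: 429 trees
h: 1 tree

h h h h e e e h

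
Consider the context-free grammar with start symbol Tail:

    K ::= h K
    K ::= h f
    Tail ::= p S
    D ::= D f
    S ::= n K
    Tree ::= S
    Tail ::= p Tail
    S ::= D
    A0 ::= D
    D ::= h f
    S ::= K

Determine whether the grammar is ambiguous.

Witness: p h f

Derivation 1: Tail ⇒ p S ⇒ p D ⇒ p h f
Derivation 2: Tail ⇒ p S ⇒ p K ⇒ p h f

Two distinct leftmost derivations for the same string.

Ambiguous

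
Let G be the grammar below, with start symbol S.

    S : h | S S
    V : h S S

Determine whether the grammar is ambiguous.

Ambiguous

Witness: h h h

Derivation 1: S ⇒ S S ⇒ h S ⇒ h S S ⇒ h h S ⇒ h h h
Derivation 2: S ⇒ S S ⇒ S S S ⇒ h S S ⇒ h h S ⇒ h h h

Two distinct leftmost derivations for the same string.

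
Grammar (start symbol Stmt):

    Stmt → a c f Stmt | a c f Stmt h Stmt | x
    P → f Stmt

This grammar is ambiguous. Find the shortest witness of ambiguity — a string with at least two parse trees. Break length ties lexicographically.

a c f a c f x h x

length 1: no string has ≥2 trees
length 4: no string has ≥2 trees
length 6: no string has ≥2 trees
length 7: no string has ≥2 trees
length 9: a c f a c f x h x has 2 parse trees

Two derivations of a c f a c f x h x:
  Stmt ⇒ a c f Stmt ⇒ a c f a c f Stmt h Stmt ⇒ a c f a c f x h Stmt ⇒ a c f a c f x h x
  Stmt ⇒ a c f Stmt h Stmt ⇒ a c f a c f Stmt h Stmt ⇒ a c f a c f x h Stmt ⇒ a c f a c f x h x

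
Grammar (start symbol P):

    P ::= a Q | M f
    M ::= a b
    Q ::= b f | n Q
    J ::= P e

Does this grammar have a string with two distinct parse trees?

Witness: a b f

Derivation 1: P ⇒ a Q ⇒ a b f
Derivation 2: P ⇒ M f ⇒ a b f

Two distinct leftmost derivations for the same string.

Ambiguous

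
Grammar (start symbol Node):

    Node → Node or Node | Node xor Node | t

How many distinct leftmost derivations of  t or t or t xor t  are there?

5

Parse trees for t or t or t xor t:
  [Node [Node t] or [Node [Node t] or [Node [Node t] xor [Node t]]]]
  [Node [Node t] or [Node [Node [Node t] or [Node t]] xor [Node t]]]
  [Node [Node [Node t] or [Node t]] or [Node [Node t] xor [Node t]]]
  [Node [Node [Node t] or [Node [Node t] or [Node t]]] xor [Node t]]
  [Node [Node [Node [Node t] or [Node t]] or [Node t]] xor [Node t]]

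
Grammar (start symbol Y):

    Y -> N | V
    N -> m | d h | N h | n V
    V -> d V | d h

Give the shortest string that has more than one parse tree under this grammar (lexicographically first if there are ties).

d h

length 1: no string has ≥2 trees
length 2: d h has 2 parse trees

Two derivations of d h:
  Y ⇒ N ⇒ d h
  Y ⇒ V ⇒ d h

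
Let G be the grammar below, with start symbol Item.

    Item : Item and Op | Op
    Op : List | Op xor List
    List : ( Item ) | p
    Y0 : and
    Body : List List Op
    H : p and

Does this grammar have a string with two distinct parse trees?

Unambiguous

Only Item, Op, List are reachable from Item; ignoring the rest: This is a standard precedence ladder (Item over Op over List), with each level left-recursive on its own operator ('and' at Item, 'xor' at Op). That structure is LR(1), hence unambiguous.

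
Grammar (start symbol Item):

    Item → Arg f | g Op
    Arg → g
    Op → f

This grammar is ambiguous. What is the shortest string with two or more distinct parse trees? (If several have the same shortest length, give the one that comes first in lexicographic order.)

length 2: g f has 2 parse trees

Two derivations of g f:
  Item ⇒ Arg f ⇒ g f
  Item ⇒ g Op ⇒ g f

g f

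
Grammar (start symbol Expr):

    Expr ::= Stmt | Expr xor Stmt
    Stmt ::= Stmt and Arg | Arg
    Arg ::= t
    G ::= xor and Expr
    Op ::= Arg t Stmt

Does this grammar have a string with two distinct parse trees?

Unambiguous

(G, Op are unreachable from Expr, so their rules don't affect L(Expr).) Expr → Expr xor Stmt | Stmt  ;  Stmt → Stmt and Arg | Arg  — a left-associative chain with Arg at the bottom. Each string factors uniquely by precedence.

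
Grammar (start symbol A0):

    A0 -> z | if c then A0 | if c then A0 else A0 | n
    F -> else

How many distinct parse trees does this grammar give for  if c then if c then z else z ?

2

Parse trees for if c then if c then z else z:
  [A0 if c then [A0 if c then [A0 z] else [A0 z]]]
  [A0 if c then [A0 if c then [A0 z]] else [A0 z]]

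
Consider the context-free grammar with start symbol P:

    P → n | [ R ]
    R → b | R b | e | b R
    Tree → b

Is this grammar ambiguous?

Witness: [ b b ]

Derivation 1: P ⇒ [ R ] ⇒ [ R b ] ⇒ [ b b ]
Derivation 2: P ⇒ [ R ] ⇒ [ b R ] ⇒ [ b b ]

Two distinct leftmost derivations for the same string.

Ambiguous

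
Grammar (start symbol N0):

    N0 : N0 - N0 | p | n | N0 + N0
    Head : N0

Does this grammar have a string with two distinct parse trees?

Ambiguous

Witness: n + n + n

Derivation 1: N0 ⇒ N0 + N0 ⇒ n + N0 ⇒ n + N0 + N0 ⇒ n + n + N0 ⇒ n + n + n
Derivation 2: N0 ⇒ N0 + N0 ⇒ N0 + N0 + N0 ⇒ n + N0 + N0 ⇒ n + n + N0 ⇒ n + n + n

Two distinct leftmost derivations for the same string.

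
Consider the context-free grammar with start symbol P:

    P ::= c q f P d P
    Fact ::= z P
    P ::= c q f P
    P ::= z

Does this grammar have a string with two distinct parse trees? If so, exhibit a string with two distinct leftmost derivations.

Ambiguous

Witness: c q f c q f z d z

Derivation 1: P ⇒ c q f P d P ⇒ c q f c q f P d P ⇒ c q f c q f z d P ⇒ c q f c q f z d z
Derivation 2: P ⇒ c q f P ⇒ c q f c q f P d P ⇒ c q f c q f z d P ⇒ c q f c q f z d z

Two distinct leftmost derivations for the same string.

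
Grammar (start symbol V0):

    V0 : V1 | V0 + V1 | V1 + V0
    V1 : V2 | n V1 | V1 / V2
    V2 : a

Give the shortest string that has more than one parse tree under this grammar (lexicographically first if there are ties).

a + a

length 1: no string has ≥2 trees
length 2: no string has ≥2 trees
length 3: a + a has 2 parse trees

Two derivations of a + a:
  V0 ⇒ V0 + V1 ⇒ V1 + V1 ⇒ V2 + V1 ⇒ a + V1 ⇒ a + V2 ⇒ a + a
  V0 ⇒ V1 + V0 ⇒ V2 + V0 ⇒ a + V0 ⇒ a + V1 ⇒ a + V2 ⇒ a + a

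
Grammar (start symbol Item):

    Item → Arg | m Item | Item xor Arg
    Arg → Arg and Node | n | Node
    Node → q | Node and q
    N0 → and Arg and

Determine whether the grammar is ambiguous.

Ambiguous

Witness: q and q

Derivation 1: Item ⇒ Arg ⇒ Arg and Node ⇒ Node and Node ⇒ q and Node ⇒ q and q
Derivation 2: Item ⇒ Arg ⇒ Node ⇒ Node and q ⇒ q and q

Two distinct leftmost derivations for the same string.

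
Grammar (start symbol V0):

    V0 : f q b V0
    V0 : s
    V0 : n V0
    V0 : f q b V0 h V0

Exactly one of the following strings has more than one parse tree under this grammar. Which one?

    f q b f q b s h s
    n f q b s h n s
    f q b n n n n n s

f q b f q b s h s

f q b f q b s h s: 2 trees
n f q b s h n s: 1 tree
f q b n n n n n s: 1 tree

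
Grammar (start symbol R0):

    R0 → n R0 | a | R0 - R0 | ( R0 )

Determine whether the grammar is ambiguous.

Witness: n a - a

Derivation 1: R0 ⇒ n R0 ⇒ n R0 - R0 ⇒ n a - R0 ⇒ n a - a
Derivation 2: R0 ⇒ R0 - R0 ⇒ n R0 - R0 ⇒ n a - R0 ⇒ n a - a

Two distinct leftmost derivations for the same string.

Ambiguous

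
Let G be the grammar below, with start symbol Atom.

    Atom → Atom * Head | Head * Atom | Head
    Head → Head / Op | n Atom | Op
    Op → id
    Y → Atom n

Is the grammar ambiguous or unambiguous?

Ambiguous

Witness: id * id

Derivation 1: Atom ⇒ Atom * Head ⇒ Head * Head ⇒ Op * Head ⇒ id * Head ⇒ id * Op ⇒ id * id
Derivation 2: Atom ⇒ Head * Atom ⇒ Op * Atom ⇒ id * Atom ⇒ id * Head ⇒ id * Op ⇒ id * id

Two distinct leftmost derivations for the same string.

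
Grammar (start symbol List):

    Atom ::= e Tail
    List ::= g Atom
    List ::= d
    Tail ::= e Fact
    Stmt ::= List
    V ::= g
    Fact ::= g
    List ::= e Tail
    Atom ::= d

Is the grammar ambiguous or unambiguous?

(V, Stmt are unreachable from List, so their rules don't affect L(List).) Each reachable nonterminal has at most one production per leading terminal, and all productions are right-linear; the derivation is determined token-by-token.

Unambiguous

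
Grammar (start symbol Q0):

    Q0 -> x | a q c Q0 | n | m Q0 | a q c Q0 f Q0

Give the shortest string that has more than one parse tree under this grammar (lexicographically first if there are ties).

length 1: no string has ≥2 trees
length 2: no string has ≥2 trees
length 3: no string has ≥2 trees
length 4: no string has ≥2 trees
length 5: no string has ≥2 trees
length 6: no string has ≥2 trees
length 7: no string has ≥2 trees
length 8: no string has ≥2 trees
length 9: a q c a q c n f n has 2 parse trees

Two derivations of a q c a q c n f n:
  Q0 ⇒ a q c Q0 ⇒ a q c a q c Q0 f Q0 ⇒ a q c a q c n f Q0 ⇒ a q c a q c n f n
  Q0 ⇒ a q c Q0 f Q0 ⇒ a q c a q c Q0 f Q0 ⇒ a q c a q c n f Q0 ⇒ a q c a q c n f n

a q c a q c n f n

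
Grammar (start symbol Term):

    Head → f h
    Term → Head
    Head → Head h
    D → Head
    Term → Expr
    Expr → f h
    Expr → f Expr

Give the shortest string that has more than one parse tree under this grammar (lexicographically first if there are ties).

f h

length 2: f h has 2 parse trees

Two derivations of f h:
  Term ⇒ Head ⇒ f h
  Term ⇒ Expr ⇒ f h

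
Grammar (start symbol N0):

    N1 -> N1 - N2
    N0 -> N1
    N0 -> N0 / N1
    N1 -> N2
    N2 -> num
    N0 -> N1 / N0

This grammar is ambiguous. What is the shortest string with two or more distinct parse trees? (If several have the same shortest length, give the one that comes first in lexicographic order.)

length 1: no string has ≥2 trees
length 3: num / num has 2 parse trees

Two derivations of num / num:
  N0 ⇒ N0 / N1 ⇒ N1 / N1 ⇒ N2 / N1 ⇒ num / N1 ⇒ num / N2 ⇒ num / num
  N0 ⇒ N1 / N0 ⇒ N2 / N0 ⇒ num / N0 ⇒ num / N1 ⇒ num / N2 ⇒ num / num

num / num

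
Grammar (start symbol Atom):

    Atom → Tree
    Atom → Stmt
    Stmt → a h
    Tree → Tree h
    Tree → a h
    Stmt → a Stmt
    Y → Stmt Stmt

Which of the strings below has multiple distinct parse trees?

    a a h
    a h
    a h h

a h

a a h: 1 tree
a h: 2 trees
a h h: 1 tree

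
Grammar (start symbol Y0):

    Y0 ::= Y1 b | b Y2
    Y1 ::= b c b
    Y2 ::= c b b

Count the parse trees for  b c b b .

2

Parse trees for b c b b:
  [Y0 [Y1 b c b] b]
  [Y0 b [Y2 c b b]]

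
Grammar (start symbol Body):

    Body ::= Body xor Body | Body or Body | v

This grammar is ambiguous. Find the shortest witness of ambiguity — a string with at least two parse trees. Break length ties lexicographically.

length 1: no string has ≥2 trees
length 3: no string has ≥2 trees
length 5: v or v or v has 2 parse trees

Two derivations of v or v or v:
  Body ⇒ Body or Body ⇒ Body or Body or Body ⇒ v or Body or Body ⇒ v or v or Body ⇒ v or v or v
  Body ⇒ Body or Body ⇒ v or Body ⇒ v or Body or Body ⇒ v or v or Body ⇒ v or v or v

v or v or v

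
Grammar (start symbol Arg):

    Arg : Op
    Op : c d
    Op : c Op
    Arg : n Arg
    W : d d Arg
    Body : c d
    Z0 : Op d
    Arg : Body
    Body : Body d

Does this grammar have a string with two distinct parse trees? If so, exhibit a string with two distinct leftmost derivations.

Witness: c d

Derivation 1: Arg ⇒ Op ⇒ c d
Derivation 2: Arg ⇒ Body ⇒ c d

Two distinct leftmost derivations for the same string.

Ambiguous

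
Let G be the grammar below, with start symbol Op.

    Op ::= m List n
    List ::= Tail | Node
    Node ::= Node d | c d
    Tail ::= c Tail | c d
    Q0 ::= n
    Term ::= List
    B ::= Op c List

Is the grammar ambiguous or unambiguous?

Ambiguous

Witness: m c d n

Derivation 1: Op ⇒ m List n ⇒ m Tail n ⇒ m c d n
Derivation 2: Op ⇒ m List n ⇒ m Node n ⇒ m c d n

Two distinct leftmost derivations for the same string.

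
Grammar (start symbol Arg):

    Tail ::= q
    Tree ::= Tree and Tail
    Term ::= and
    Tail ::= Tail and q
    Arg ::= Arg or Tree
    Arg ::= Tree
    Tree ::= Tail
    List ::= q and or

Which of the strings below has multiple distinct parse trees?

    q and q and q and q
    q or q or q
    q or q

q and q and q and q

q and q and q and q: 8 trees
q or q or q: 1 tree
q or q: 1 tree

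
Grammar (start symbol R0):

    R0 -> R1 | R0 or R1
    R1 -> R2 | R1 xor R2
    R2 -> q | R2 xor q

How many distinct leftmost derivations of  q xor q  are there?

Parse trees for q xor q:
  [R0 [R1 [R2 [R2 q] xor q]]]
  [R0 [R1 [R1 [R2 q]] xor [R2 q]]]

2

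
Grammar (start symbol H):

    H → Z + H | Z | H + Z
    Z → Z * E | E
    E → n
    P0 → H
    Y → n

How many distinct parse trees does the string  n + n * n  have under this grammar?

2

Parse trees for n + n * n:
  [H [Z [E n]] + [H [Z [Z [E n]] * [E n]]]]
  [H [H [Z [E n]]] + [Z [Z [E n]] * [E n]]]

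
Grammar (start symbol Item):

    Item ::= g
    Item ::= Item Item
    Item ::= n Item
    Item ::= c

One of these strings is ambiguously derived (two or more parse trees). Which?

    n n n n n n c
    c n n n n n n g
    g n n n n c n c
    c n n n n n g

n n n n n n c: 1 tree
c n n n n n n g: 1 tree
g n n n n c n c: 6 trees
c n n n n n g: 1 tree

g n n n n c n c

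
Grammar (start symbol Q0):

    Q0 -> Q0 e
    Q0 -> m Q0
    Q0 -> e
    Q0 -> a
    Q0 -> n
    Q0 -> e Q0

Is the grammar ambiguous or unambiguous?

Ambiguous

Witness: e e

Derivation 1: Q0 ⇒ Q0 e ⇒ e e
Derivation 2: Q0 ⇒ e Q0 ⇒ e e

Two distinct leftmost derivations for the same string.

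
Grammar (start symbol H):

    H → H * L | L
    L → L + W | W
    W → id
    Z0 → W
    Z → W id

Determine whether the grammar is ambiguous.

(Z0, Z are unreachable from H, so their rules don't affect L(H).) The grammar is stratified — H handles '*' (left-recursive), L handles '+', W atoms. Each operator has a fixed associativity and precedence level, so every string has one parse.

Unambiguous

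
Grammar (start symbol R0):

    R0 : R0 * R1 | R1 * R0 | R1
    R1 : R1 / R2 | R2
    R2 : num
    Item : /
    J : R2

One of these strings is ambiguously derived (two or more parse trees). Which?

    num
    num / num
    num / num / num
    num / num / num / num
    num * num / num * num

num * num / num * num

num: 1 tree
num / num: 1 tree
num / num / num: 1 tree
num / num / num / num: 1 tree
num * num / num * num: 4 trees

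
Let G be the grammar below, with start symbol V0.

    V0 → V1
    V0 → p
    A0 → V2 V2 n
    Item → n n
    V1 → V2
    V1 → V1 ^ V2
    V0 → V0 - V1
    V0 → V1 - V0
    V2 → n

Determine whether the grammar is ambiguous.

Ambiguous

Witness: n - n

Derivation 1: V0 ⇒ V0 - V1 ⇒ V1 - V1 ⇒ V2 - V1 ⇒ n - V1 ⇒ n - V2 ⇒ n - n
Derivation 2: V0 ⇒ V1 - V0 ⇒ V2 - V0 ⇒ n - V0 ⇒ n - V1 ⇒ n - V2 ⇒ n - n

Two distinct leftmost derivations for the same string.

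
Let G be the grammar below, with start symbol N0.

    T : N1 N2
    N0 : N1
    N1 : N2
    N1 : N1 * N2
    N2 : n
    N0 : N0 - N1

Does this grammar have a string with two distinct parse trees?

Only N0, N1, N2 are reachable from N0; ignoring the rest: The grammar is stratified — N0 handles '-' (left-recursive), N1 handles '*', N2 atoms. Each operator has a fixed associativity and precedence level, so every string has one parse.

Unambiguous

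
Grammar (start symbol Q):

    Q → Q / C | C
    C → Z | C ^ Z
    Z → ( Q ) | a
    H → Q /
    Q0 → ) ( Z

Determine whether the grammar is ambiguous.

Unambiguous

(H, Q0 are unreachable from Q, so their rules don't affect L(Q).) Q → Q / C | C  ;  C → C ^ Z | Z  — a left-associative chain with Z at the bottom. Each string factors uniquely by precedence.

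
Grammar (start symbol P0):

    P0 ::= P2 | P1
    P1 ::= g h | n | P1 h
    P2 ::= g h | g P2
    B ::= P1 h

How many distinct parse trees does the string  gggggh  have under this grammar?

1

Parse trees for gggggh:
  [P0 [P2 g [P2 g [P2 g [P2 g [P2 g h]]]]]]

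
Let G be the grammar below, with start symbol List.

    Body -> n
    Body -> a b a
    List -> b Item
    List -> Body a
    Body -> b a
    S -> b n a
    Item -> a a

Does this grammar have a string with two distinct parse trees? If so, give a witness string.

Witness: b a a

Derivation 1: List ⇒ b Item ⇒ b a a
Derivation 2: List ⇒ Body a ⇒ b a a

Two distinct leftmost derivations for the same string.

Ambiguous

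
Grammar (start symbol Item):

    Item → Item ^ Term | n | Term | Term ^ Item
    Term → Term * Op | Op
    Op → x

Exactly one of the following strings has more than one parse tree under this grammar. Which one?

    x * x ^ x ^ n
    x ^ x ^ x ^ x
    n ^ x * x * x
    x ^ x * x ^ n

x * x ^ x ^ n: 1 tree
x ^ x ^ x ^ x: 8 trees
n ^ x * x * x: 1 tree
x ^ x * x ^ n: 1 tree

x ^ x ^ x ^ x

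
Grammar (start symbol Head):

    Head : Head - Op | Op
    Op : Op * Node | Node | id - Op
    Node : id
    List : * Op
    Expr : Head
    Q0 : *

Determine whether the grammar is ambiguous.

Ambiguous

Witness: id - id

Derivation 1: Head ⇒ Head - Op ⇒ Op - Op ⇒ Node - Op ⇒ id - Op ⇒ id - Node ⇒ id - id
Derivation 2: Head ⇒ Op ⇒ id - Op ⇒ id - Node ⇒ id - id

Two distinct leftmost derivations for the same string.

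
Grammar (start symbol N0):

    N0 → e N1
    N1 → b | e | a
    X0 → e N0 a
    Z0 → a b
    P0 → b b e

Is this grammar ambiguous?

Only N0, N1 are reachable from N0; ignoring the rest: Restricted to the reachable nonterminals, every rule has the form A → t or A → t B, and no two rules for the same A share a first terminal. The grammar encodes a DFA — one run per string.

Unambiguous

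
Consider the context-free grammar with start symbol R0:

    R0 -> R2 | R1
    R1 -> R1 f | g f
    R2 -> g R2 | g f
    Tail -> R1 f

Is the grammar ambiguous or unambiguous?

Witness: g f

Derivation 1: R0 ⇒ R2 ⇒ g f
Derivation 2: R0 ⇒ R1 ⇒ g f

Two distinct leftmost derivations for the same string.

Ambiguous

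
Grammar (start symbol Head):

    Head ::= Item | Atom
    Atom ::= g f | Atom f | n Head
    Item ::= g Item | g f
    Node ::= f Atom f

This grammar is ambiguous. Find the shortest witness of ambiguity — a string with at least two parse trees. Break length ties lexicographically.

length 2: g f has 2 parse trees

Two derivations of g f:
  Head ⇒ Item ⇒ g f
  Head ⇒ Atom ⇒ g f

g f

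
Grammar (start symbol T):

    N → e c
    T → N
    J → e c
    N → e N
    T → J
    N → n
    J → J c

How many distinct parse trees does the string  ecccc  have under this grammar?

1

Parse trees for ecccc:
  [T [J [J [J [J e c] c] c] c]]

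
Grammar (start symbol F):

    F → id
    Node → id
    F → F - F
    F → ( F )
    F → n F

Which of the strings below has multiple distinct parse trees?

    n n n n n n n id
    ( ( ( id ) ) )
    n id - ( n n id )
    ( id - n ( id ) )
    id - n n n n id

n id - ( n n id )

n n n n n n n id: 1 tree
( ( ( id ) ) ): 1 tree
n id - ( n n id ): 2 trees
( id - n ( id ) ): 1 tree
id - n n n n id: 1 tree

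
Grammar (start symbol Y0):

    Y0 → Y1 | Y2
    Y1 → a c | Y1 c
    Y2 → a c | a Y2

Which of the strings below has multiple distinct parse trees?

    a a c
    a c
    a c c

a a c: 1 tree
a c: 2 trees
a c c: 1 tree

a c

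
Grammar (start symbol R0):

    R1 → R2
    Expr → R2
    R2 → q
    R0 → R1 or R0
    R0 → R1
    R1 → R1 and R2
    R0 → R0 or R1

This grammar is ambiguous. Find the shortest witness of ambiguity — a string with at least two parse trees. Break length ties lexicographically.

length 1: no string has ≥2 trees
length 3: q or q has 2 parse trees

Two derivations of q or q:
  R0 ⇒ R1 or R0 ⇒ R2 or R0 ⇒ q or R0 ⇒ q or R1 ⇒ q or R2 ⇒ q or q
  R0 ⇒ R0 or R1 ⇒ R1 or R1 ⇒ R2 or R1 ⇒ q or R1 ⇒ q or R2 ⇒ q or q

q or q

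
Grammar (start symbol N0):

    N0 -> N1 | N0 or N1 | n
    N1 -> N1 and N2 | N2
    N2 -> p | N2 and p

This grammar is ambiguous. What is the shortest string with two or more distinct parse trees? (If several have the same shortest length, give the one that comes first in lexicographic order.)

p and p

length 1: no string has ≥2 trees
length 3: p and p has 2 parse trees

Two derivations of p and p:
  N0 ⇒ N1 ⇒ N1 and N2 ⇒ N2 and N2 ⇒ p and N2 ⇒ p and p
  N0 ⇒ N1 ⇒ N2 ⇒ N2 and p ⇒ p and p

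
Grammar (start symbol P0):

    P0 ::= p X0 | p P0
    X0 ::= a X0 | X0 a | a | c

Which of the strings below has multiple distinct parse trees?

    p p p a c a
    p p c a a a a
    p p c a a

p p p a c a

p p p a c a: 2 trees
p p c a a a a: 1 tree
p p c a a: 1 tree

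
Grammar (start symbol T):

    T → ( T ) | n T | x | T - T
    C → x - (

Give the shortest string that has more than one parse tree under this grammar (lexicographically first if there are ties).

length 1: no string has ≥2 trees
length 2: no string has ≥2 trees
length 3: no string has ≥2 trees
length 4: n x - x has 2 parse trees

Two derivations of n x - x:
  T ⇒ n T ⇒ n T - T ⇒ n x - T ⇒ n x - x
  T ⇒ T - T ⇒ n T - T ⇒ n x - T ⇒ n x - x

n x - x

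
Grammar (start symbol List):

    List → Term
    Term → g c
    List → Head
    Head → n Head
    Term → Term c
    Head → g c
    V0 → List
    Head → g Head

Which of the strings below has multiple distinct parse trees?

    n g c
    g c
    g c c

n g c: 1 tree
g c: 2 trees
g c c: 1 tree

g c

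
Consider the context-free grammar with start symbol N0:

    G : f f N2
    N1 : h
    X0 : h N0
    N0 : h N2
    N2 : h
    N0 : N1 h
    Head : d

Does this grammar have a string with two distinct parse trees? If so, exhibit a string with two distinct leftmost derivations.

Ambiguous

Witness: h h

Derivation 1: N0 ⇒ h N2 ⇒ h h
Derivation 2: N0 ⇒ N1 h ⇒ h h

Two distinct leftmost derivations for the same string.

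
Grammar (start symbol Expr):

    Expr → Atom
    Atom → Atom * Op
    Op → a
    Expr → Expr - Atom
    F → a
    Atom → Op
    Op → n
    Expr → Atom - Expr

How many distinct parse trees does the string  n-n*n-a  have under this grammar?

4

Parse trees for n-n*n-a:
  [Expr [Expr [Expr [Atom [Op n]]] - [Atom [Atom [Op n]] * [Op n]]] - [Atom [Op a]]]
  [Expr [Expr [Atom [Op n]] - [Expr [Atom [Atom [Op n]] * [Op n]]]] - [Atom [Op a]]]
  [Expr [Atom [Op n]] - [Expr [Expr [Atom [Atom [Op n]] * [Op n]]] - [Atom [Op a]]]]
  [Expr [Atom [Op n]] - [Expr [Atom [Atom [Op n]] * [Op n]] - [Expr [Atom [Op a]]]]]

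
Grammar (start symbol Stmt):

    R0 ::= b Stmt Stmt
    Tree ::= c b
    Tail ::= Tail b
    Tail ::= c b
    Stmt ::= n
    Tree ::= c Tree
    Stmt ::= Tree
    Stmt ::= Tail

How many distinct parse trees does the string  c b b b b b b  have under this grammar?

1

Parse trees for c b b b b b b:
  [Stmt [Tail [Tail [Tail [Tail [Tail [Tail c b] b] b] b] b] b]]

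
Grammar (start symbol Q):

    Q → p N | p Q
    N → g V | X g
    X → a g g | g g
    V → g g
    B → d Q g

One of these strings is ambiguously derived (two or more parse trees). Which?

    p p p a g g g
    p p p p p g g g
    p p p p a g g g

p p p p p g g g

p p p a g g g: 1 tree
p p p p p g g g: 2 trees
p p p p a g g g: 1 tree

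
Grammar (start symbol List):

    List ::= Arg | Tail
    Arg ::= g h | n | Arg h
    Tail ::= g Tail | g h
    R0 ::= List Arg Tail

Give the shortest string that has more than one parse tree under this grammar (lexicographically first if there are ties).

length 1: no string has ≥2 trees
length 2: g h has 2 parse trees

Two derivations of g h:
  List ⇒ Arg ⇒ g h
  List ⇒ Tail ⇒ g h

g h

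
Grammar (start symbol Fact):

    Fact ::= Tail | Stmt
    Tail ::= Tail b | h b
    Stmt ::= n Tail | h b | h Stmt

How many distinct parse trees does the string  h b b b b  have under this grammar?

Parse trees for h b b b b:
  [Fact [Tail [Tail [Tail [Tail h b] b] b] b]]

1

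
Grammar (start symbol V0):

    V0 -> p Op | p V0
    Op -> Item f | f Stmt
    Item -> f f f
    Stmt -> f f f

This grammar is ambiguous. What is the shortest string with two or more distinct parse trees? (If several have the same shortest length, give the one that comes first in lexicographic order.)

p f f f f

length 5: p f f f f has 2 parse trees

Two derivations of p f f f f:
  V0 ⇒ p Op ⇒ p Item f ⇒ p f f f f
  V0 ⇒ p Op ⇒ p f Stmt ⇒ p f f f f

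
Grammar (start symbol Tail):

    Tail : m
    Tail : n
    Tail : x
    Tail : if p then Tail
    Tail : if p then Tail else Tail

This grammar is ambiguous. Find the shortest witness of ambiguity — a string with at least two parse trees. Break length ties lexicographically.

length 1: no string has ≥2 trees
length 4: no string has ≥2 trees
length 6: no string has ≥2 trees
length 7: no string has ≥2 trees
length 9: if p then if p then m else m has 2 parse trees

Two derivations of if p then if p then m else m:
  Tail ⇒ if p then Tail ⇒ if p then if p then Tail else Tail ⇒ if p then if p then m else Tail ⇒ if p then if p then m else m
  Tail ⇒ if p then Tail else Tail ⇒ if p then if p then Tail else Tail ⇒ if p then if p then m else Tail ⇒ if p then if p then m else m

if p then if p then m else m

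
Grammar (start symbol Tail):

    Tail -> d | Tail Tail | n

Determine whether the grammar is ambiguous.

Witness: d d d

Derivation 1: Tail ⇒ Tail Tail ⇒ d Tail ⇒ d Tail Tail ⇒ d d Tail ⇒ d d d
Derivation 2: Tail ⇒ Tail Tail ⇒ Tail Tail Tail ⇒ d Tail Tail ⇒ d d Tail ⇒ d d d

Two distinct leftmost derivations for the same string.

Ambiguous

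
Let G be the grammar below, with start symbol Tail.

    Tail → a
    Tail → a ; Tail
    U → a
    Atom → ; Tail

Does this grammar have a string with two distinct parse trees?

Only Tail is reachable from Tail; ignoring the rest: Right-recursive list with a separator: after each atom, whether the separator follows determines the rule. One parse per string.

Unambiguous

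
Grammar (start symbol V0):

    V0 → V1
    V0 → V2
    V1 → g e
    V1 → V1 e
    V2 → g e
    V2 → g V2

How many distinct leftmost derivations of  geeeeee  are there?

Parse trees for geeeeee:
  [V0 [V1 [V1 [V1 [V1 [V1 [V1 g e] e] e] e] e] e]]

1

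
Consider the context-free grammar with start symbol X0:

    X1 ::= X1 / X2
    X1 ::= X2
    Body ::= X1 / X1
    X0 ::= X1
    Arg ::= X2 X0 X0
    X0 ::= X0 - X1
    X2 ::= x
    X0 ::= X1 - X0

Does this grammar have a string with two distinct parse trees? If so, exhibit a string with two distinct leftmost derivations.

Witness: x - x

Derivation 1: X0 ⇒ X0 - X1 ⇒ X1 - X1 ⇒ X2 - X1 ⇒ x - X1 ⇒ x - X2 ⇒ x - x
Derivation 2: X0 ⇒ X1 - X0 ⇒ X2 - X0 ⇒ x - X0 ⇒ x - X1 ⇒ x - X2 ⇒ x - x

Two distinct leftmost derivations for the same string.

Ambiguous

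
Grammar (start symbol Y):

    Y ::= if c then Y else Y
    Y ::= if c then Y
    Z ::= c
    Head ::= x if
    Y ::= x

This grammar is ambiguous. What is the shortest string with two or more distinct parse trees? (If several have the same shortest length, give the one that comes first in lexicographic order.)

length 1: no string has ≥2 trees
length 4: no string has ≥2 trees
length 6: no string has ≥2 trees
length 7: no string has ≥2 trees
length 9: if c then if c then x else x has 2 parse trees

Two derivations of if c then if c then x else x:
  Y ⇒ if c then Y else Y ⇒ if c then if c then Y else Y ⇒ if c then if c then x else Y ⇒ if c then if c then x else x
  Y ⇒ if c then Y ⇒ if c then if c then Y else Y ⇒ if c then if c then x else Y ⇒ if c then if c then x else x

if c then if c then x else x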